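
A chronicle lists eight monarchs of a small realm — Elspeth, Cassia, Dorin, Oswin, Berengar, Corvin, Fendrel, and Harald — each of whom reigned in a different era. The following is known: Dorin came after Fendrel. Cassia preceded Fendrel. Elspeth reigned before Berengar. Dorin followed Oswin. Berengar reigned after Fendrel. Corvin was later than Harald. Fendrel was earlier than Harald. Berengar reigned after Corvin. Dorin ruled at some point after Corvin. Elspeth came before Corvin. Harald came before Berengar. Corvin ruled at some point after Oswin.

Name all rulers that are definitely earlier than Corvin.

Cassia, Elspeth, Fendrel, Harald, Oswin

Directly stated before Corvin: Elspeth, Harald, and Oswin.
Cassia reaches Corvin via Cassia → Fendrel → Harald → Corvin.
Fendrel reaches Corvin via Fendrel → Harald → Corvin.
No chain forces Dorin (or any of the others) ahead of Corvin.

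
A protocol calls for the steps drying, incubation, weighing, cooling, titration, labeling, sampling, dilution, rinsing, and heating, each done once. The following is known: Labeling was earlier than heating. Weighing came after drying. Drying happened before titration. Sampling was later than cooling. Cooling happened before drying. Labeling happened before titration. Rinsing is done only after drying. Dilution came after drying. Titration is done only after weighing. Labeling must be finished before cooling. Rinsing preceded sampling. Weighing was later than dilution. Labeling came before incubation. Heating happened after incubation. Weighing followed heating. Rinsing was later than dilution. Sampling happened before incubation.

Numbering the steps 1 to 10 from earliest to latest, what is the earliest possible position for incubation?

Cooling, dilution, drying, labeling, rinsing, and sampling must all come before incubation — 6 forced predecessors.
Nothing else is forced ahead of incubation, so its earliest slot is position 6 + 1 = 7.

7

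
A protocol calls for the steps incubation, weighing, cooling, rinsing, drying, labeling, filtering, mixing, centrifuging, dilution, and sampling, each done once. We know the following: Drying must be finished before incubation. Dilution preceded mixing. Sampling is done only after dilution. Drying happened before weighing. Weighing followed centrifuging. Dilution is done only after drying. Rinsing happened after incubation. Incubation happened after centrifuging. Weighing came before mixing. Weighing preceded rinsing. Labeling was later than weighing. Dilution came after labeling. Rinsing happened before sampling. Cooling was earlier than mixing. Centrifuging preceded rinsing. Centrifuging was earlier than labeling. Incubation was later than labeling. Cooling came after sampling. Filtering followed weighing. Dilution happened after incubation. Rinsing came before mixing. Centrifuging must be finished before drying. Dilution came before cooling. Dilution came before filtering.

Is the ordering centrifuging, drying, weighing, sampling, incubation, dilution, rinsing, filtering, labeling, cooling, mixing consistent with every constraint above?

The constraints require rinsing before sampling, but in the proposed sequence sampling appears ahead of rinsing. That one violation is enough.

no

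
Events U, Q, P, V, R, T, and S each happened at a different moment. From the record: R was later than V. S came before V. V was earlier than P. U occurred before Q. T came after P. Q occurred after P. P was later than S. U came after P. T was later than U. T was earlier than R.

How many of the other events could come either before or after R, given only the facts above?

1

Forced before R: P, S, T, U, and V.
That leaves Q with no forced order relative to R — 1.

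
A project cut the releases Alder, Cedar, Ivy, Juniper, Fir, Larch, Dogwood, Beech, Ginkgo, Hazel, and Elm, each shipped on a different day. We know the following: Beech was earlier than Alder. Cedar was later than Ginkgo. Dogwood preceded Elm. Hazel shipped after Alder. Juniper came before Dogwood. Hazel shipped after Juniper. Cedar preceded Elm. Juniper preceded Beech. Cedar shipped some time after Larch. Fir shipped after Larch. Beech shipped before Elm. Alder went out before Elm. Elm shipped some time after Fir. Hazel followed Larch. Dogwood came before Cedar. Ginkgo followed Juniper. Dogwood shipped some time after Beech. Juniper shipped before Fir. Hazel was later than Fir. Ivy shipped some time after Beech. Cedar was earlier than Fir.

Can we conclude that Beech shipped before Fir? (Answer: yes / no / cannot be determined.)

Chain the constraints: Beech → Dogwood → Cedar → Fir. Each link is directly stated, so Beech comes before Fir.

yes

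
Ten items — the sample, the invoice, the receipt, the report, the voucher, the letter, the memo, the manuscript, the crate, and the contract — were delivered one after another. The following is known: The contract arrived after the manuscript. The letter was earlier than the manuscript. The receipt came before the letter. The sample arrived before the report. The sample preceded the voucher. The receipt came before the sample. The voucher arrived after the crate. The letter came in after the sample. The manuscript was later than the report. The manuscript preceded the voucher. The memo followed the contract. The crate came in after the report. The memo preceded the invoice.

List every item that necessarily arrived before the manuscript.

Directly stated before the manuscript: the letter and the report.
The receipt reaches the manuscript via the receipt → the letter → the manuscript.
The sample reaches the manuscript via the sample → the letter → the manuscript.

the letter, the receipt, the report, the sample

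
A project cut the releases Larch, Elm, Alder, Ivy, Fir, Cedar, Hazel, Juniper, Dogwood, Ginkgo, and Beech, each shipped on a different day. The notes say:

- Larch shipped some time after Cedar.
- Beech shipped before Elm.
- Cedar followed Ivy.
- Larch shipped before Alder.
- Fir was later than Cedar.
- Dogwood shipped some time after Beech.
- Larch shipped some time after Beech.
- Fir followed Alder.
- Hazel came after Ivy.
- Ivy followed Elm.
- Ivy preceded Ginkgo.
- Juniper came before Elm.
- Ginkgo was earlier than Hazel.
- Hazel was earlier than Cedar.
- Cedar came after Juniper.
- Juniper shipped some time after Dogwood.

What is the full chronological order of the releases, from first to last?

The constraints fix every adjacent pair, so only one ordering works:
Beech → Dogwood → Juniper → Elm → Ivy → Ginkgo → Hazel → Cedar → Larch → Alder → Fir.

Beech, Dogwood, Juniper, Elm, Ivy, Ginkgo, Hazel, Cedar, Larch, Alder, Fir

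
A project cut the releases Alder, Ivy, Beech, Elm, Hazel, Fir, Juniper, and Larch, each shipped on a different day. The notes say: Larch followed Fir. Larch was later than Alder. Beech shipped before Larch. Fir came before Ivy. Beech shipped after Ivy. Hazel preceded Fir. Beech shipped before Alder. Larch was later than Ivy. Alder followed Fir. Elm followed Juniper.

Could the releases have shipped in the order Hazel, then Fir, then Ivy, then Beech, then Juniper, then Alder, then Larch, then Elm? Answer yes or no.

yes

Check each stated constraint against the proposed order — e.g. Fir is ahead of Alder; Fir is ahead of Larch. Every pair is in the required order; nothing is violated.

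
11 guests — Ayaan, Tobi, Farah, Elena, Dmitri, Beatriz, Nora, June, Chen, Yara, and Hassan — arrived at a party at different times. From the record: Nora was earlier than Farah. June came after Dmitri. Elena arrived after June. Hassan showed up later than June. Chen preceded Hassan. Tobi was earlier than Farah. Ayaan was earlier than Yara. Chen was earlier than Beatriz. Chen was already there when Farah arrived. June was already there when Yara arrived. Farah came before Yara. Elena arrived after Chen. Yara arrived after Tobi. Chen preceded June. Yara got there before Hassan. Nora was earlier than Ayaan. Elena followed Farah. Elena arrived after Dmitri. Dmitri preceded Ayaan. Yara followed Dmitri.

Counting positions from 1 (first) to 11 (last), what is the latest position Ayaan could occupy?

9

Ayaan must come before Hassan and Yara — 2 guests forced after them.
Everything else can be placed before Ayaan in some valid order, so Ayaan can sit as late as position 11 − 2 = 9.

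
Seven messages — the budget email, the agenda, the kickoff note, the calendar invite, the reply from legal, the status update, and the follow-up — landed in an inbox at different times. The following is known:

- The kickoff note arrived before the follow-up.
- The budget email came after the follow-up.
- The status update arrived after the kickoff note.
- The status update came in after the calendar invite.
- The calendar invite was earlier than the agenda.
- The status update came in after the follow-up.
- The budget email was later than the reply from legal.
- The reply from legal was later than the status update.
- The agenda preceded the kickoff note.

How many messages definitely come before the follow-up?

Directly stated before the follow-up: the kickoff note.
The agenda reaches the follow-up via the agenda → the kickoff note → the follow-up.
The calendar invite reaches the follow-up via the calendar invite → the agenda → the kickoff note → the follow-up.
That's the agenda, the calendar invite, and the kickoff note — 3 in all.

3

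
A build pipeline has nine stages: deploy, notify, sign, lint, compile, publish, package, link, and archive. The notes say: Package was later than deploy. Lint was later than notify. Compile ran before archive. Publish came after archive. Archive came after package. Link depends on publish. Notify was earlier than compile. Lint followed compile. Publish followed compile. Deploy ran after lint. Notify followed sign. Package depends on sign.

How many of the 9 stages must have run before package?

Directly stated before package: deploy and sign.
Compile reaches package via compile → lint → deploy → package.
Lint reaches package via lint → deploy → package.
Notify reaches package via notify → lint → deploy → package.
That's compile, deploy, lint, notify, and sign — 5 in all.

5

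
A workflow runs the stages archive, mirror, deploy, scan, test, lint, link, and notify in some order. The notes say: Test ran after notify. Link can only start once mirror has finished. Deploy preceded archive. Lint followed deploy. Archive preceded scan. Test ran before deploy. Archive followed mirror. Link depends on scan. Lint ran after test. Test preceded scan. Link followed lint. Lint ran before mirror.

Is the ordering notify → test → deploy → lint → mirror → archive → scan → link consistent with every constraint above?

yes

Check each stated constraint against the proposed order — e.g. lint is ahead of link; test is ahead of scan. Every pair is in the required order; nothing is violated.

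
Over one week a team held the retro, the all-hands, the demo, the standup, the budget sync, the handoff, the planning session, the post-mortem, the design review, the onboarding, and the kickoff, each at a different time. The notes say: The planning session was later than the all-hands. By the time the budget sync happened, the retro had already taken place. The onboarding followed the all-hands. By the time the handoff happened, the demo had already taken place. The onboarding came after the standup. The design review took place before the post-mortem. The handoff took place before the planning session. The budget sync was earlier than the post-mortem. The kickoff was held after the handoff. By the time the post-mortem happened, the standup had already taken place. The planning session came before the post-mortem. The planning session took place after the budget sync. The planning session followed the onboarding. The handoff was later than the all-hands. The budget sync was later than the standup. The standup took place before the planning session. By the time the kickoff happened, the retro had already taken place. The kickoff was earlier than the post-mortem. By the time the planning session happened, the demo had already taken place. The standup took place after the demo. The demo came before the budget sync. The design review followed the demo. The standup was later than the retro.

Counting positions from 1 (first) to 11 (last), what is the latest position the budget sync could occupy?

The budget sync must come before the planning session and the post-mortem — 2 meetings forced after it.
Everything else can be placed before the budget sync in some valid order, so the budget sync can sit as late as position 11 − 2 = 9.

9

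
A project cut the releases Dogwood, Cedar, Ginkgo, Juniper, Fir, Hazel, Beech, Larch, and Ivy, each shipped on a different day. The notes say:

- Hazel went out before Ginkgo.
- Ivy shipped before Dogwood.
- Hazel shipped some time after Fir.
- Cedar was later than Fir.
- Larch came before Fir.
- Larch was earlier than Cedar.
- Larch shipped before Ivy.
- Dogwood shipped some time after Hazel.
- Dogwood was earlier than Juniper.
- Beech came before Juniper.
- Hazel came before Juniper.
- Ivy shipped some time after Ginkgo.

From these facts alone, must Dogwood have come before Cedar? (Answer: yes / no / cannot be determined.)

cannot be determined

No chain of stated constraints runs from Dogwood to Cedar, and none runs from Cedar to Dogwood either.
So the relative order of Dogwood and Cedar is not fixed by the given facts.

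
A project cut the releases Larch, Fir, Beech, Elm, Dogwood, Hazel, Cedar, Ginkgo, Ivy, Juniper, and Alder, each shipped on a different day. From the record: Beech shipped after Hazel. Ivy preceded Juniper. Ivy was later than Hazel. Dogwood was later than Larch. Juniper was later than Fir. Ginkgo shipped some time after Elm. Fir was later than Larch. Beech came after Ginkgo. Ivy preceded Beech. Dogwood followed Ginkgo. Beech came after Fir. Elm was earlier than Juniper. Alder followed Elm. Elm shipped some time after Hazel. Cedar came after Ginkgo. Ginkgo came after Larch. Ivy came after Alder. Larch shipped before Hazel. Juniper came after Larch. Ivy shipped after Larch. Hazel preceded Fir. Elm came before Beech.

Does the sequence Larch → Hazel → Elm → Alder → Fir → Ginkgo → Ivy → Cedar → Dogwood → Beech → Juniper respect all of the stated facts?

Check each stated constraint against the proposed order — e.g. Elm is ahead of Juniper; Larch is ahead of Juniper. Every pair is in the required order; nothing is violated.

yes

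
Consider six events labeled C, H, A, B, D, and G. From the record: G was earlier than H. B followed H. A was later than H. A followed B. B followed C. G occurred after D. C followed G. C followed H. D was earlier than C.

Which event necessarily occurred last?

Every other event has a chain of constraints placing it before A, so A is last.

A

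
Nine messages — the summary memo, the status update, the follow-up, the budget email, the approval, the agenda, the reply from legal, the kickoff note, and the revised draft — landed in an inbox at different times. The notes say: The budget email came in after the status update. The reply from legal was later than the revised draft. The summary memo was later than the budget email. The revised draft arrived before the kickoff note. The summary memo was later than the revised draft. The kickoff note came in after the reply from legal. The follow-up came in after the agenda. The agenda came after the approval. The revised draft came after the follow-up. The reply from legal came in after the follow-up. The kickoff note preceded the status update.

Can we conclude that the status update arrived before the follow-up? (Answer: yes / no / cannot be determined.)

Tracing the constraints gives the follow-up → the revised draft → the kickoff note → the status update, so the follow-up must come before the status update.
That means the status update cannot be before the follow-up.

no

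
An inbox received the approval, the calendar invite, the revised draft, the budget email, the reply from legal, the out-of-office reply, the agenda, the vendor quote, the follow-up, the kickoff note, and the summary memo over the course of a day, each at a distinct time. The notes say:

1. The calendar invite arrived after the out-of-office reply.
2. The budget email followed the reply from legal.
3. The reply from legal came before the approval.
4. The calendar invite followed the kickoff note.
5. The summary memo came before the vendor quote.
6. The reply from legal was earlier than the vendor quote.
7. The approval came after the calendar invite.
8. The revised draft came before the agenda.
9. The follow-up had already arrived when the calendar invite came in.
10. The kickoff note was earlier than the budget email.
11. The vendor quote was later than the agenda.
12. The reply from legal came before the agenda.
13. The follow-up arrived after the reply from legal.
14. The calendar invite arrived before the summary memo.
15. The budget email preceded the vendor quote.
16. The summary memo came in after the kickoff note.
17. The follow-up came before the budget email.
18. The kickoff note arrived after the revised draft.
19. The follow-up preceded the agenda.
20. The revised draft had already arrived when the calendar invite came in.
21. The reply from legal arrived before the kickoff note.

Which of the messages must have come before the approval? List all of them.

Directly stated before the approval: the calendar invite and the reply from legal.
The follow-up reaches the approval via the follow-up → the calendar invite → the approval.
The kickoff note reaches the approval via the kickoff note → the calendar invite → the approval.
The out-of-office reply reaches the approval via the out-of-office reply → the calendar invite → the approval.
Likewise the revised draft reaches the approval by chaining the stated constraints.

the calendar invite, the follow-up, the kickoff note, the out-of-office reply, the reply from legal, the revised draft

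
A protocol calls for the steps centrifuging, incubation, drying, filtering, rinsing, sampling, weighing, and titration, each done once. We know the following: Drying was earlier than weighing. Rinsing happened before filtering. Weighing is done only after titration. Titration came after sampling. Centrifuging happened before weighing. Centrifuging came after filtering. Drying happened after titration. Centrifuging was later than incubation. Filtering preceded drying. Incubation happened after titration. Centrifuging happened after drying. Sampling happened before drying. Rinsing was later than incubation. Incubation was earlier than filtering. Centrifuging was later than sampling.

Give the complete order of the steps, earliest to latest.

sampling, titration, incubation, rinsing, filtering, drying, centrifuging, weighing

The constraints fix every adjacent pair, so only one ordering works:
sampling → titration → incubation → rinsing → filtering → drying → centrifuging → weighing.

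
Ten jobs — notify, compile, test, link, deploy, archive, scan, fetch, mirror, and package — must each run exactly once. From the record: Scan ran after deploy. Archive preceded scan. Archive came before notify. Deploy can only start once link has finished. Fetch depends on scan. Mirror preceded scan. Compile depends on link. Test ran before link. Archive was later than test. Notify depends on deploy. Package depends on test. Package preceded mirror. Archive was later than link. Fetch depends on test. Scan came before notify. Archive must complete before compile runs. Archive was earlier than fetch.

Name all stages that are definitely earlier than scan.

Directly stated before scan: archive, deploy, and mirror.
Link reaches scan via link → deploy → scan.
Package reaches scan via package → mirror → scan.
Test reaches scan via test → archive → scan.

archive, deploy, link, mirror, package, test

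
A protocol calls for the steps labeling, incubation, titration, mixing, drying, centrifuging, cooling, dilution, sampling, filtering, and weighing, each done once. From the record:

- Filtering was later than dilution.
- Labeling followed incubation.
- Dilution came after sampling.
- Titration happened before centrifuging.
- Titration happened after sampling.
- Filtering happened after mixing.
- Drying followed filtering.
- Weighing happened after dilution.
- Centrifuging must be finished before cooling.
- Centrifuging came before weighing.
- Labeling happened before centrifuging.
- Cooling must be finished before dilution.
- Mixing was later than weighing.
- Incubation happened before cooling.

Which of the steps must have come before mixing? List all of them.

centrifuging, cooling, dilution, incubation, labeling, sampling, titration, weighing

Directly stated before mixing: weighing.
Centrifuging reaches mixing via centrifuging → weighing → mixing.
Cooling reaches mixing via cooling → dilution → weighing → mixing.
Dilution reaches mixing via dilution → weighing → mixing.
Likewise incubation, labeling, sampling, and titration each reach mixing by chaining the stated constraints.
No chain forces drying (or any of the others) ahead of mixing.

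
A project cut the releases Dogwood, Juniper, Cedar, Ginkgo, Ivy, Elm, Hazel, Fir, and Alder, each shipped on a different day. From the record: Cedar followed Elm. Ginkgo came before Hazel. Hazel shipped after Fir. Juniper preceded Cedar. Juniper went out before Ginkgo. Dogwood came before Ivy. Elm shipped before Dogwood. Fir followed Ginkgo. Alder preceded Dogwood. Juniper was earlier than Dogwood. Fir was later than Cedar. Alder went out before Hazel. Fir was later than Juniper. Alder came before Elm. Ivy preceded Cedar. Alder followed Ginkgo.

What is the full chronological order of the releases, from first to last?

Juniper, Ginkgo, Alder, Elm, Dogwood, Ivy, Cedar, Fir, Hazel

The constraints fix every adjacent pair, so only one ordering works:
Juniper → Ginkgo → Alder → Elm → Dogwood → Ivy → Cedar → Fir → Hazel.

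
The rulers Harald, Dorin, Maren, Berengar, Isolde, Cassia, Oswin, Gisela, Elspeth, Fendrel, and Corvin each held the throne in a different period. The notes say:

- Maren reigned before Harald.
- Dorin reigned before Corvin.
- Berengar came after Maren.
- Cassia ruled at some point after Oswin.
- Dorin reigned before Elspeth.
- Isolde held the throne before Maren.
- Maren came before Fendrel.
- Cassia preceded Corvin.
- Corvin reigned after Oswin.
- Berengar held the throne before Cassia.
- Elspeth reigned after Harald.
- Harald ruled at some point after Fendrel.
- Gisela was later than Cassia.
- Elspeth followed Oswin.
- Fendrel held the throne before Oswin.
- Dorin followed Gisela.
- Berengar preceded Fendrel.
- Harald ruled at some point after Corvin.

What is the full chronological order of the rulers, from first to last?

The constraints fix every adjacent pair, so only one ordering works:
Isolde → Maren → Berengar → Fendrel → Oswin → Cassia → Gisela → Dorin → Corvin → Harald → Elspeth.

Isolde, Maren, Berengar, Fendrel, Oswin, Cassia, Gisela, Dorin, Corvin, Harald, Elspeth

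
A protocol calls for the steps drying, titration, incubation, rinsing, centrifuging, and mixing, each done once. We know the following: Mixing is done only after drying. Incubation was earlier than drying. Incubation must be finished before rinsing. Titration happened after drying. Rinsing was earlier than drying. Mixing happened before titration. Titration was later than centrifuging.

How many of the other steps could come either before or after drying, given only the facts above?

Forced before drying: incubation and rinsing; forced after drying: mixing and titration.
That leaves centrifuging with no forced order relative to drying — 1.

1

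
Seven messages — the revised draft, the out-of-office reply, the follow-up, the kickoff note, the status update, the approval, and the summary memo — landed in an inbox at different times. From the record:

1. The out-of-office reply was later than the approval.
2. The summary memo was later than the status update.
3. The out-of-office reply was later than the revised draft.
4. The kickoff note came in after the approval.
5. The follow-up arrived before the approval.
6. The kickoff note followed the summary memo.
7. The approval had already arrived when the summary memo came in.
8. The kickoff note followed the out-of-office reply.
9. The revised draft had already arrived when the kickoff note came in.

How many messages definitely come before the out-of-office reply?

Directly stated before the out-of-office reply: the approval and the revised draft.
The follow-up reaches the out-of-office reply via the follow-up → the approval → the out-of-office reply.
That's the approval, the follow-up, and the revised draft — 3 in all.

3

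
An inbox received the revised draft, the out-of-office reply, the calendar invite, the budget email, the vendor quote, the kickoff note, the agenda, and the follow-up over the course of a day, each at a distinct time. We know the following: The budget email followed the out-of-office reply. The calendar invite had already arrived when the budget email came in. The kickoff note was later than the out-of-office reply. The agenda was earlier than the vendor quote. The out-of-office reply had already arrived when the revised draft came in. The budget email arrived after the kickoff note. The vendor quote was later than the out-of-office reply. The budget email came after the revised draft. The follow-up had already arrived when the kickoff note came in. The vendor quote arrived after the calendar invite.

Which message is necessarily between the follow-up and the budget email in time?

the kickoff note

Tracing the constraints gives the follow-up → the kickoff note → the budget email, so the kickoff note sits after the follow-up and before the budget email.
No other message is forced both after the follow-up and before the budget email.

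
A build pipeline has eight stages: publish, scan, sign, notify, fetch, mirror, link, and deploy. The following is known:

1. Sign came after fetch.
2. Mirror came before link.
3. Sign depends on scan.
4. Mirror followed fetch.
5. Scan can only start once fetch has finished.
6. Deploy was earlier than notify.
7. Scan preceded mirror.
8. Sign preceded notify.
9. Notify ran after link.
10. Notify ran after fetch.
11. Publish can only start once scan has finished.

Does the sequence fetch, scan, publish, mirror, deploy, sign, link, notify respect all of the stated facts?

Check each stated constraint against the proposed order — e.g. fetch is ahead of sign; fetch is ahead of notify. Every pair is in the required order; nothing is violated.

yes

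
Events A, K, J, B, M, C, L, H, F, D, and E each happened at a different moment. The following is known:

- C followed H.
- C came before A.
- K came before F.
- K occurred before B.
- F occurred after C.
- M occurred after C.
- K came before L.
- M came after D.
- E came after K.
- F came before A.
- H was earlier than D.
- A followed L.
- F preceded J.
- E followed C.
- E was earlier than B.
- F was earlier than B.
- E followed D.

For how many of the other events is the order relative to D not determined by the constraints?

6

Forced before D: H; forced after D: B, E, and M.
That leaves A, C, F, J, K, and L with no forced order relative to D — 6.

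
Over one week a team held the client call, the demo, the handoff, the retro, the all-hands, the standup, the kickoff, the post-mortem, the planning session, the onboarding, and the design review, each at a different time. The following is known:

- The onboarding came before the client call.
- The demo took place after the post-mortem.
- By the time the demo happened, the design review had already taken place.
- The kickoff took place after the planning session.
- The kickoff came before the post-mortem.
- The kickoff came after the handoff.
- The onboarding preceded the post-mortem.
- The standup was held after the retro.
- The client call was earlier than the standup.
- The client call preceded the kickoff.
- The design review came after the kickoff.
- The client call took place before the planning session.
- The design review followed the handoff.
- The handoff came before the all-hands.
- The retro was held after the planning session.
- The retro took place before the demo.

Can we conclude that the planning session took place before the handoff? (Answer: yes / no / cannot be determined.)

cannot be determined

No chain of stated constraints runs from the planning session to the handoff, and none runs from the handoff to the planning session either.
So the relative order of the planning session and the handoff is not fixed by the given facts.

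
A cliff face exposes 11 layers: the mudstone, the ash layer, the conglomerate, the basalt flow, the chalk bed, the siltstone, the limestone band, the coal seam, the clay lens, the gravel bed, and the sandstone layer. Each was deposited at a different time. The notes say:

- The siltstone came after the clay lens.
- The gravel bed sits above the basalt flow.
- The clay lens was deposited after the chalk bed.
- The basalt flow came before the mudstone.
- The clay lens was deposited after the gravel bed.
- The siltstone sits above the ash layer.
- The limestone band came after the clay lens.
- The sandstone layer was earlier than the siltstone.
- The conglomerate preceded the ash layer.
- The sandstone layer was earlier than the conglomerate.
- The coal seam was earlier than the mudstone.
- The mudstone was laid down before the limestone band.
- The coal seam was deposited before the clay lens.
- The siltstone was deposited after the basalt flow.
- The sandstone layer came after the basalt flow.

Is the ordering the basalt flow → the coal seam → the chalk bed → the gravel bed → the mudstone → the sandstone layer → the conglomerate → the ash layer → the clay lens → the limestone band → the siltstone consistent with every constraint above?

yes

Check each stated constraint against the proposed order — e.g. the coal seam is ahead of the clay lens; the basalt flow is ahead of the siltstone. Every pair is in the required order; nothing is violated.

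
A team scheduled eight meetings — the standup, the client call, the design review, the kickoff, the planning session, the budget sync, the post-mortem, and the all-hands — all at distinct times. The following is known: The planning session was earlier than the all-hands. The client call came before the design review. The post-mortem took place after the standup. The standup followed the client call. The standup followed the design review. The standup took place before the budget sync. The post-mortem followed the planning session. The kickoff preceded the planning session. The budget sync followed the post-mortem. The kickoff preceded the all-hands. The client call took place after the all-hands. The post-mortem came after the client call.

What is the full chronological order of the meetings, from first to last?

the kickoff, the planning session, the all-hands, the client call, the design review, the standup, the post-mortem, the budget sync

The constraints fix every adjacent pair, so only one ordering works:
the kickoff → the planning session → the all-hands → the client call → the design review → the standup → the post-mortem → the budget sync.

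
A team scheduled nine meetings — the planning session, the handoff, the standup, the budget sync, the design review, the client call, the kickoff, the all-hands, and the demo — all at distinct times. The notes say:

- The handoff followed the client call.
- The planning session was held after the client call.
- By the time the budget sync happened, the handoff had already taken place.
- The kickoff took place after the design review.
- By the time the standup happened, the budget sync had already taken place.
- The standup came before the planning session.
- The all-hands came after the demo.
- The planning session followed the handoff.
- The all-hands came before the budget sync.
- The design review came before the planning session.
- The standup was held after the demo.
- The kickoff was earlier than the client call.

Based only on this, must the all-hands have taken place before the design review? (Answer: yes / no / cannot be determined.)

No chain of stated constraints runs from the all-hands to the design review, and none runs from the design review to the all-hands either.
So the relative order of the all-hands and the design review is not fixed by the given facts.

cannot be determined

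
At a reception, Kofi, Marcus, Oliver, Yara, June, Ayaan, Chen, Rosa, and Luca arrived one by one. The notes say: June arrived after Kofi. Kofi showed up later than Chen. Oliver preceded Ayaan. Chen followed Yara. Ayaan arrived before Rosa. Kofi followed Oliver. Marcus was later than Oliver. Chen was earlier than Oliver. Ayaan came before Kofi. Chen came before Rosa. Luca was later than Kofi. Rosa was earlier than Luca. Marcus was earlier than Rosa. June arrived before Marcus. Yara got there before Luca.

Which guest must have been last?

Every other guest has a chain of constraints placing them before Luca, so Luca is last.

Luca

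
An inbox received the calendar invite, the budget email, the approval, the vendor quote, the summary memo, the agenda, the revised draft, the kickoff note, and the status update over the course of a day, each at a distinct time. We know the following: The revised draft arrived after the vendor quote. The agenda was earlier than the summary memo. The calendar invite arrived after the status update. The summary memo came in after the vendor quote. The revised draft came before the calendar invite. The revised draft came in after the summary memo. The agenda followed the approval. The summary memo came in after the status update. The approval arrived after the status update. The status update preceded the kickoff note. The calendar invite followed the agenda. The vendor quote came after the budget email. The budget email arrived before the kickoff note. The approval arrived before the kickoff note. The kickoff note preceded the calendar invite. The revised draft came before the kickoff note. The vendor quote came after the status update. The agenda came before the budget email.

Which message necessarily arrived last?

Every other message has a chain of constraints placing it before the calendar invite, so the calendar invite is last.

the calendar invite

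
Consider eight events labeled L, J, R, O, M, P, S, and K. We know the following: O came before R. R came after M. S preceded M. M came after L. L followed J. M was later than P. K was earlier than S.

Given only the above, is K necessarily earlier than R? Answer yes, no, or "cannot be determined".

Chain the constraints: K → S → M → R. Each link is directly stated, so K comes before R.

yes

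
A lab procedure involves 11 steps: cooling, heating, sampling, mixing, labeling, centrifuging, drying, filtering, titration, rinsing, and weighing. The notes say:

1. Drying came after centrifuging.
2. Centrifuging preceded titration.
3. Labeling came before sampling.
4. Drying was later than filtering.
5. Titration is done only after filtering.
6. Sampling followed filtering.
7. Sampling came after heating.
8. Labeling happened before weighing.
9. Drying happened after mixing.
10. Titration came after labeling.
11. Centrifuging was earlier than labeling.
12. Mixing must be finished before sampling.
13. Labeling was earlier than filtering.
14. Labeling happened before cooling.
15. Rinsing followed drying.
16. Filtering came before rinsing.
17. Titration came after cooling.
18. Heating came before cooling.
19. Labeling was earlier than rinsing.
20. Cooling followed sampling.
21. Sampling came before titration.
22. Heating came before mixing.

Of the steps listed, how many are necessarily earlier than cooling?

Directly stated before cooling: heating, labeling, and sampling.
Centrifuging reaches cooling via centrifuging → labeling → cooling.
Filtering reaches cooling via filtering → sampling → cooling.
Mixing reaches cooling via mixing → sampling → cooling.
That's centrifuging, filtering, heating, labeling, mixing, and sampling — 6 in all.

6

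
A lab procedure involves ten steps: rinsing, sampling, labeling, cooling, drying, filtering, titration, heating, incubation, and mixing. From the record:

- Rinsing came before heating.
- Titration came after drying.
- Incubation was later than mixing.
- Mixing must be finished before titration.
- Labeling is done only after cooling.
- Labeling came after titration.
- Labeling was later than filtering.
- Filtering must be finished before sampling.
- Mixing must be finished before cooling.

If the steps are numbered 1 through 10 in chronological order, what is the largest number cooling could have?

Cooling must come before labeling — 1 step forced after it.
Everything else can be placed before cooling in some valid order, so cooling can sit as late as position 10 − 1 = 9.

9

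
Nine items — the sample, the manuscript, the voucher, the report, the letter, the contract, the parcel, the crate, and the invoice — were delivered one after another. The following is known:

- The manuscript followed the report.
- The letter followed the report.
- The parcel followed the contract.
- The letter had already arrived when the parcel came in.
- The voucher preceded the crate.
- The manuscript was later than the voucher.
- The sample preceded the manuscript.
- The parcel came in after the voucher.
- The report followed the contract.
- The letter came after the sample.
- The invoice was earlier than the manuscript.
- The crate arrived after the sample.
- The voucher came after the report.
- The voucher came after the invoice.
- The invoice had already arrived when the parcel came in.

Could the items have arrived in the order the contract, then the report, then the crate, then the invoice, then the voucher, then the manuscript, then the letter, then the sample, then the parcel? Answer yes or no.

no

The constraints require the sample before the crate, but in the proposed sequence the crate appears ahead of the sample. That one violation is enough.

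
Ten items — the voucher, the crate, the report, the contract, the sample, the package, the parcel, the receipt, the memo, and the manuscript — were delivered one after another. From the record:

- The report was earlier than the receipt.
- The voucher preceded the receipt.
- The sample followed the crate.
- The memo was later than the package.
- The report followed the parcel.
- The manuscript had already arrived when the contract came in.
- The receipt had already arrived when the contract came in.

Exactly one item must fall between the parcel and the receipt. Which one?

the report

Tracing the constraints gives the parcel → the report → the receipt, so the report sits after the parcel and before the receipt.
No other item is forced both after the parcel and before the receipt.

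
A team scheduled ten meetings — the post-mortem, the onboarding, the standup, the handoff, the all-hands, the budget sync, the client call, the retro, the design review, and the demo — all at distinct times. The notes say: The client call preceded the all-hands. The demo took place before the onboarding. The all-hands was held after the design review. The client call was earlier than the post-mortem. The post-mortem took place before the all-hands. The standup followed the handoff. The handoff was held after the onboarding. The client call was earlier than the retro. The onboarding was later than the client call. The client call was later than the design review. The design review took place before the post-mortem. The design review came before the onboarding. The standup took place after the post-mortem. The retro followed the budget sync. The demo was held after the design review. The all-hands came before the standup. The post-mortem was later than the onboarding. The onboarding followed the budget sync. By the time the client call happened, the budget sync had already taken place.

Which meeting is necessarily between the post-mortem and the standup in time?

Tracing the constraints gives the post-mortem → the all-hands → the standup, so the all-hands sits after the post-mortem and before the standup.
No other meeting is forced both after the post-mortem and before the standup.

the all-hands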